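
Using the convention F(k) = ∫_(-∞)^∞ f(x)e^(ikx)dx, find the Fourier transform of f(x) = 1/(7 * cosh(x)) pi/(7 * cosh(pi * k/2))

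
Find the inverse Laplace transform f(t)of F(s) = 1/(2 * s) 1/2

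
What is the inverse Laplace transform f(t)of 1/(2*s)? 1/2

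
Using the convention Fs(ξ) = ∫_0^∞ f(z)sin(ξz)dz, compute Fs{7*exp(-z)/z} 7*atan(ξ)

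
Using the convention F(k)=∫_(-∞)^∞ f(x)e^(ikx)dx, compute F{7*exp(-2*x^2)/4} 7*sqrt(2)*sqrt(pi)*exp(-k^2/8)/8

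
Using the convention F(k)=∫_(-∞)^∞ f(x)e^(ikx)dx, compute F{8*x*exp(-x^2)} 4*I*sqrt(pi)*k*exp(-k^2/4)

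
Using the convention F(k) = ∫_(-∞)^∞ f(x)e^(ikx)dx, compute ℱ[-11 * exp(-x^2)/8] -11 * sqrt(pi) * exp(-k^2/4)/8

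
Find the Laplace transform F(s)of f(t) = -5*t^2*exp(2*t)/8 -5/(4*(s - 2)^3)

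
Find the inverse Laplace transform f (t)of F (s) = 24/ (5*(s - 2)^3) 12*t^2*exp (2*t)/5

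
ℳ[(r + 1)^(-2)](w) (-pi * w + pi)/sin(pi * w)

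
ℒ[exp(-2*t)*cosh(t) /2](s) (s+2) /(2*((s+2) ^2 - 1) ) 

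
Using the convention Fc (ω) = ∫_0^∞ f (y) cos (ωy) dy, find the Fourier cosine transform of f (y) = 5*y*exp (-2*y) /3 5*(4 - ω^2) / (3*(ω^2+4) ^2) 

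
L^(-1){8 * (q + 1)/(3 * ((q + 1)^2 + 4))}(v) 8 * exp(-v) * cos(2 * v)/3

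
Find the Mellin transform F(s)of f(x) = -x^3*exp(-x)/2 -gamma(s + 3)/2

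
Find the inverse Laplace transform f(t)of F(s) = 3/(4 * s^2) 3 * t/4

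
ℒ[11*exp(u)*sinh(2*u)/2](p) 11/((p - 1)^2 - 4)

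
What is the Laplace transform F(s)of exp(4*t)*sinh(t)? 1/((s - 4)^2 - 1)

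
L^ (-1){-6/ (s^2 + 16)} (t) -3 * sin (4 * t)/2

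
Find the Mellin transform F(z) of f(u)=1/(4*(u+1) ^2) (-pi*z+pi) /(4*sin(pi*z) ) 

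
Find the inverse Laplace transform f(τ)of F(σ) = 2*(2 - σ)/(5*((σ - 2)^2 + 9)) -2*exp(2*τ)*cos(3*τ)/5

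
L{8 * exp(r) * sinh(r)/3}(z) 8/(3 * z * (z - 2))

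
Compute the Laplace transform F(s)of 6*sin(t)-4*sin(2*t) 6/(s^2 + 1)-8/(s^2 + 4)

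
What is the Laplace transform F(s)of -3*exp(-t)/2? -3/(2*s+2)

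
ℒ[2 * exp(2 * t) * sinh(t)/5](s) 2/(5 * ((s - 2)^2-1))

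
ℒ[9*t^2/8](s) 9/(4*s^3)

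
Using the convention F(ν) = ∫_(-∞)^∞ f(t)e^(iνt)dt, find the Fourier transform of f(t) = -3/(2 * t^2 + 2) -3 * pi * exp(-Abs(ν))/2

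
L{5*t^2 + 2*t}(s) 10/s^3 + 2/s^2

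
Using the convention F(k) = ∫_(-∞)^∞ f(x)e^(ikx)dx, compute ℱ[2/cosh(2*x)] pi/cosh(pi*k/4)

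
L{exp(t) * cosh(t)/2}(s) (s - 1)/(2 * s * (s - 2))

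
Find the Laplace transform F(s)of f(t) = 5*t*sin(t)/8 5*s/(4*(s^2 + 1)^2)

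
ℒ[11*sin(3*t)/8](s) 33/(8*(s^2 + 9))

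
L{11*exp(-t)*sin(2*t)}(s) 22/((s + 1)^2 + 4)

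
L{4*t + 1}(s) 4/s^2 + 1/s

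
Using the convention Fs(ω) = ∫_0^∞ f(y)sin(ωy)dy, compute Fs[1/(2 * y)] pi/4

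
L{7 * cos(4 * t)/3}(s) 7 * s/(3 * (s^2+16))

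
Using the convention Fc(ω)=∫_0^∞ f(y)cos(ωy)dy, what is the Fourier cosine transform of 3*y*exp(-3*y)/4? 3*(9 - ω^2)/(4*(ω^2 + 9)^2)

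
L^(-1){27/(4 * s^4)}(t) 9 * t^3/8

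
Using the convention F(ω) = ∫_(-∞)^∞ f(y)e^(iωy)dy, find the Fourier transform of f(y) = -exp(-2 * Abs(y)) -4/(ω^2 + 4)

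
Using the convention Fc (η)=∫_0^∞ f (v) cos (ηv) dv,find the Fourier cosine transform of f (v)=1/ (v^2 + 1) pi * exp (-η) /2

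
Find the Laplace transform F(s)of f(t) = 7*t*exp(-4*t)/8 7/(8*(s + 4)^2)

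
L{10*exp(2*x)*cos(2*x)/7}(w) 10*(w - 2)/(7*((w - 2)^2 + 4))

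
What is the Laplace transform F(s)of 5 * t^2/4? 5/(2 * s^3)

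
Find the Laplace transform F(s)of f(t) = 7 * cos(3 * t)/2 7 * s/(2 * (s^2 + 9))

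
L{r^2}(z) 2/z^3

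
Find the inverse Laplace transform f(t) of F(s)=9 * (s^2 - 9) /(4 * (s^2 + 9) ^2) 9 * t * cos(3 * t) /4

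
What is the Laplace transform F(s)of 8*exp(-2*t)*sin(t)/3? 8/(3*((s + 2)^2 + 1))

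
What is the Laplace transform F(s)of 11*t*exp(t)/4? 11/(4*(s - 1)^2)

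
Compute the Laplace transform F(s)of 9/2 9/(2*s)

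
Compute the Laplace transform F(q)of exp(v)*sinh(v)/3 1/(3*q*(q - 2))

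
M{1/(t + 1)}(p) pi * csc(pi * p)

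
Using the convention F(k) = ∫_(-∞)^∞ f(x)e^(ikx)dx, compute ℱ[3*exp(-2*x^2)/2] 3*sqrt(2)*sqrt(pi)*exp(-k^2/8)/4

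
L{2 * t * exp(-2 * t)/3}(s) 2/(3 * (s + 2)^2)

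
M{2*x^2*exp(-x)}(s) 2*gamma(s + 2)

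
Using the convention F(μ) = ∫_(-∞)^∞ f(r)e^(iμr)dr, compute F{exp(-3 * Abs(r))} 6/(μ^2 + 9)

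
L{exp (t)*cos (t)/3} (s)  (s - 1)/ (3*( (s - 1)^2 + 1))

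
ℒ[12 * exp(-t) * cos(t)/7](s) 12 * (s+1)/(7 * ((s+1)^2+1))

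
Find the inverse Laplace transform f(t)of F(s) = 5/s 5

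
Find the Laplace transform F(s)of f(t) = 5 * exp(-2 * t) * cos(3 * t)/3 5 * (s + 2)/(3 * ((s + 2)^2 + 9))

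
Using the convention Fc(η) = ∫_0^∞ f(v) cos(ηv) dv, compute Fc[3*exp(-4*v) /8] 3/(2*(η^2 + 16) ) 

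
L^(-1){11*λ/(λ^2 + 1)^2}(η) 11*η*sin(η)/2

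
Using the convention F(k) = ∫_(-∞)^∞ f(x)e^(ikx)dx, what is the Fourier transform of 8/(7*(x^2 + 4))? 4*pi*exp(-2*Abs(k))/7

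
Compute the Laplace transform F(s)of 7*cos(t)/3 7*s/(3*(s^2 + 1))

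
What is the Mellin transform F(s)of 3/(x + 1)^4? gamma(s)*gamma(4 - s)/2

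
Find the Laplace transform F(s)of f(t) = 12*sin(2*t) 24/(s^2+4)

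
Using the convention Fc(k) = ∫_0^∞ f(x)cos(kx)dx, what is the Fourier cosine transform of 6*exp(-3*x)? 18/(k^2 + 9)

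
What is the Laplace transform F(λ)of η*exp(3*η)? (λ - 3)^(-2)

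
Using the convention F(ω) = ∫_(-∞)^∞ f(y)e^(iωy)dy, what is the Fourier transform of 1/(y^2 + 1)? pi*exp(-Abs(ω))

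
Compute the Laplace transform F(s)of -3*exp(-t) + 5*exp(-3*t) 5/(s + 3) - 3/(s + 1)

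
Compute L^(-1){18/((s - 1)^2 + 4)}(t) 9*exp(t)*sin(2*t)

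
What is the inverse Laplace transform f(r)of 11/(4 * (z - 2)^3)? 11 * r^2 * exp(2 * r)/8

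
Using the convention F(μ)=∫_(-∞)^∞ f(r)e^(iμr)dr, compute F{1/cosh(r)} pi/cosh(pi * μ/2)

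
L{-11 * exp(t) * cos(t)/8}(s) 11 * (1 - s)/(8 * ((s - 1)^2 + 1))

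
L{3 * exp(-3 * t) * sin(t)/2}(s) 3/(2 * ((s + 3)^2 + 1))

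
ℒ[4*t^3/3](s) 8/s^4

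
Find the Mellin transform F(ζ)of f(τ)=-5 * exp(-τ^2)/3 -5 * gamma(ζ/2)/6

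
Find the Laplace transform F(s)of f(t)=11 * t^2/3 22/(3 * s^3)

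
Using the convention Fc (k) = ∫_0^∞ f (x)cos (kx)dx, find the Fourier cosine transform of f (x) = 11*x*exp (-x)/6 11*(1 - k^2)/ (6*(k^2+1)^2)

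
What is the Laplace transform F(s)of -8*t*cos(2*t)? 8*(4 - s^2)/(s^2 + 4)^2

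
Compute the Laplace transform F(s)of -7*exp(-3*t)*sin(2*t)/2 -7/((s+3)^2+4)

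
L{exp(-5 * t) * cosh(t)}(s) (s + 5)/((s + 5)^2 - 1)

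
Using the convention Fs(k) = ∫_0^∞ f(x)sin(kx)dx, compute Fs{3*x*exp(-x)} 6*k/(k^2+1)^2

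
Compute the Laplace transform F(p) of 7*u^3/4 21/(2*p^4) 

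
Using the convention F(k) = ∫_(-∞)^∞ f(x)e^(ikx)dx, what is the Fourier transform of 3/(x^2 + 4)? 3*pi*exp(-2*Abs(k))/2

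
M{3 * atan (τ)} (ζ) -3 * pi * sec (pi * ζ/2)/ (2 * ζ)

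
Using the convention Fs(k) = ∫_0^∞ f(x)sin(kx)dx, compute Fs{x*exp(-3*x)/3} 2*k/(k^2+9)^2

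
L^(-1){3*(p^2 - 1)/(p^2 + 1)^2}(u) 3*u*cos(u)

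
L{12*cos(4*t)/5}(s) 12*s/(5*(s^2 + 16))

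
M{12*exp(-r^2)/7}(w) 6*gamma(w/2)/7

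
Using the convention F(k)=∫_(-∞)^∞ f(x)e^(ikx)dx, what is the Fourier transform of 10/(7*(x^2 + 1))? 10*pi*exp(-Abs(k))/7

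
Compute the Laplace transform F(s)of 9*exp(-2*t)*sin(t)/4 9/(4*((s + 2)^2 + 1))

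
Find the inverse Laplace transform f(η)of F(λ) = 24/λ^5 η^4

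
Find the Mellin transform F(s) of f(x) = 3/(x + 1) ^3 3*pi*(s - 2)*(s - 1) /(2*sin(pi*s) ) 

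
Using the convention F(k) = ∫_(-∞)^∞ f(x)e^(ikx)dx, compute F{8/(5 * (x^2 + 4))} 4 * pi * exp(-2 * Abs(k))/5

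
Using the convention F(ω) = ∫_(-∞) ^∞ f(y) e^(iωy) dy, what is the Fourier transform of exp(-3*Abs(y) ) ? 6/(ω^2 + 9) 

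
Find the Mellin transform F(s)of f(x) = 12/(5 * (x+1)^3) 6 * pi * (s - 2) * (s - 1)/(5 * sin(pi * s))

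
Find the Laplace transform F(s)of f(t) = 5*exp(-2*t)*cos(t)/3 5*(s + 2)/(3*((s + 2)^2 + 1))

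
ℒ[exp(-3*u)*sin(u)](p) 1/((p + 3)^2 + 1)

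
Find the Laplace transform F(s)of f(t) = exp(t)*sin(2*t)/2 1/((s - 1)^2+4)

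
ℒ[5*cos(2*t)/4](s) 5*s/(4*(s^2 + 4))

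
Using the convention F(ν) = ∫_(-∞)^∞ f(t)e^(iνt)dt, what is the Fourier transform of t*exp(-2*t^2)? sqrt(2)*I*sqrt(pi)*ν*exp(-ν^2/8)/8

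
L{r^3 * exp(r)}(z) 6/(z - 1)^4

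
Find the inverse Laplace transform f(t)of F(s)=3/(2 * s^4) t^3/4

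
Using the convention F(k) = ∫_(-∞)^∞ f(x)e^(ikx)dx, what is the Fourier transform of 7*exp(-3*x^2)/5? 7*sqrt(3)*sqrt(pi)*exp(-k^2/12)/15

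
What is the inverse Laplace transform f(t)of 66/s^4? 11*t^3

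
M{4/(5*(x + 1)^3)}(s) 2*pi*(s - 2)*(s - 1)/(5*sin(pi*s))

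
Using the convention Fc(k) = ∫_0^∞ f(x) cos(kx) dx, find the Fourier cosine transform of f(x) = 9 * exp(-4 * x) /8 9/(2 * (k^2+16) ) 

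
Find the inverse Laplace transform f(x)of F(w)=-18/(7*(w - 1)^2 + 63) -6*exp(x)*sin(3*x)/7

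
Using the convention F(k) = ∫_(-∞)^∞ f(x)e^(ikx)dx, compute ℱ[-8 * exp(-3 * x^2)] -8 * sqrt(3) * sqrt(pi) * exp(-k^2/12)/3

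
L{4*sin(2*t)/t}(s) 4*atan(2/s)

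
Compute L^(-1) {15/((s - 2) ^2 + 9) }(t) 5*exp(2*t)*sin(3*t) 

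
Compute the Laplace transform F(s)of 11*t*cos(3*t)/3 11*(s^2 - 9)/(3*(s^2 + 9)^2)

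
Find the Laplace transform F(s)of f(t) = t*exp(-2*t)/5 1/(5*(s + 2)^2)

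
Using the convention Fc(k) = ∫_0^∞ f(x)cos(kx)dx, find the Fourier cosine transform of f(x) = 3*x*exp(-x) 3*(1 - k^2)/(k^2 + 1)^2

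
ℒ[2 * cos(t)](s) 2 * s/(s^2 + 1)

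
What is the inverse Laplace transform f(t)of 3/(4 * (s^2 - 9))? sinh(3 * t)/4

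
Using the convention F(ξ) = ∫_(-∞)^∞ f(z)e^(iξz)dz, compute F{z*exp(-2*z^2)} sqrt(2)*I*sqrt(pi)*ξ*exp(-ξ^2/8)/8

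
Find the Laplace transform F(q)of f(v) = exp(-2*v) 1/(q+2)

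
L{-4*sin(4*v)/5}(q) -16/(5*q^2 + 80)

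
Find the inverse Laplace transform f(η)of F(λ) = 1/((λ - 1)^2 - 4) exp(η)*sinh(2*η)/2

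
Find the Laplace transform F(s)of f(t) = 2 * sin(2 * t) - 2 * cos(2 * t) 4/(s^2 + 4) - 2 * s/(s^2 + 4)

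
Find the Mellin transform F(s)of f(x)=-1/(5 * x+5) -pi * csc(pi * s)/5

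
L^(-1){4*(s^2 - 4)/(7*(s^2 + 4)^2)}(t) 4*t*cos(2*t)/7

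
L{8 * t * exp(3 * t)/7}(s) 8/(7 * (s - 3)^2)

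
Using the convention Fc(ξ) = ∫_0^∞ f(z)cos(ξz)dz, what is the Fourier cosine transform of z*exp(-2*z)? (4 - ξ^2)/(ξ^2 + 4)^2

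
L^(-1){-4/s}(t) -4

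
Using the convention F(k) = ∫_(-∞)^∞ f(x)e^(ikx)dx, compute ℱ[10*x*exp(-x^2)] 5*I*sqrt(pi)*k*exp(-k^2/4)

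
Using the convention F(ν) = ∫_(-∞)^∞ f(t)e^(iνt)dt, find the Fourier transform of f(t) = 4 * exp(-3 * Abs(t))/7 24/(7 * (ν^2 + 9))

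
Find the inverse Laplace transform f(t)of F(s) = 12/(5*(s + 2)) 12*exp(-2*t)/5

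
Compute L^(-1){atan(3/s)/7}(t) sin(3 * t)/(7 * t)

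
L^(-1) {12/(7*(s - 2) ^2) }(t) 12*t*exp(2*t) /7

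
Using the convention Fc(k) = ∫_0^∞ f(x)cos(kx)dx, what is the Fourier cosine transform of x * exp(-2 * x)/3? (4 - k^2)/(3 * (k^2+4)^2)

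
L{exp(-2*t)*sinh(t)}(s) 1/((s+2)^2-1)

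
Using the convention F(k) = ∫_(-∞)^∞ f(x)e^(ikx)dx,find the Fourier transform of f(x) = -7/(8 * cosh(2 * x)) -7 * pi/(16 * cosh(pi * k/4))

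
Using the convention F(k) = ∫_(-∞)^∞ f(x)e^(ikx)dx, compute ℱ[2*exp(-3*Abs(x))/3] 4/(k^2 + 9)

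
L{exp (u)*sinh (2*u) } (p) 2/ ( (p - 1) ^2-4) 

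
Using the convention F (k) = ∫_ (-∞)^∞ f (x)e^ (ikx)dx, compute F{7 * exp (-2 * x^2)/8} 7 * sqrt (2) * sqrt (pi) * exp (-k^2/8)/16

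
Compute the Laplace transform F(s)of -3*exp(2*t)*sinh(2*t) -6/(s*(s - 4))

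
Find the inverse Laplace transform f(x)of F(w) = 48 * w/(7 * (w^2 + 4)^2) 12 * x * sin(2 * x)/7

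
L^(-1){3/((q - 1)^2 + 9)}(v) exp(v) * sin(3 * v)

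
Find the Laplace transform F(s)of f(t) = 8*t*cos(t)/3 8*(s^2-1)/(3*(s^2 + 1)^2)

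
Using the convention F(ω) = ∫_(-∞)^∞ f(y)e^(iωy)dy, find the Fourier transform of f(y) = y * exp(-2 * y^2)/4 sqrt(2) * I * sqrt(pi) * ω * exp(-ω^2/8)/32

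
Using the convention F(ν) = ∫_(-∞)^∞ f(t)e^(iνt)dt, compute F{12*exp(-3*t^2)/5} 4*sqrt(3)*sqrt(pi)*exp(-ν^2/12)/5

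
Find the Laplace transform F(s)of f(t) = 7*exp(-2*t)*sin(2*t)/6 7/(3*((s + 2)^2 + 4))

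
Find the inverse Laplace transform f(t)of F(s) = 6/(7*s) 6/7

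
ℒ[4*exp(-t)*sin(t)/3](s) 4/(3*((s + 1)^2 + 1))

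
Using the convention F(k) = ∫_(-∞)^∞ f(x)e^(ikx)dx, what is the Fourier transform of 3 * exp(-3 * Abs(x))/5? 18/(5 * (k^2 + 9))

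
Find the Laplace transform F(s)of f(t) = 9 9/s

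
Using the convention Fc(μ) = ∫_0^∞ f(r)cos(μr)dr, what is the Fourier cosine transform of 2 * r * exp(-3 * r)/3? 2 * (9 - μ^2)/(3 * (μ^2 + 9)^2)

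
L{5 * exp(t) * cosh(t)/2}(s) 5 * (s - 1)/(2 * s * (s - 2))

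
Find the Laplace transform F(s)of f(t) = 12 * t 12/s^2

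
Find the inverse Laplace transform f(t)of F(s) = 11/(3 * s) 11/3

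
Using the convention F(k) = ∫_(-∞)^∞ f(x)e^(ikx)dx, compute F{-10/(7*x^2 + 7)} -10*pi*exp(-Abs(k))/7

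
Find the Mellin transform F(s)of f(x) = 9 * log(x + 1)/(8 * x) -9 * pi * csc(pi * s)/(8 * s - 8)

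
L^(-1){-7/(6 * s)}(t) -7/6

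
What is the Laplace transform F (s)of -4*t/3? -4/ (3*s^2)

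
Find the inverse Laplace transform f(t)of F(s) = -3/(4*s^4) -t^3/8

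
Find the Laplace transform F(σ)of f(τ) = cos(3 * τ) σ/(σ^2 + 9)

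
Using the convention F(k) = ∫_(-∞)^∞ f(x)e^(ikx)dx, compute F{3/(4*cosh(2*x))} 3*pi/(8*cosh(pi*k/4))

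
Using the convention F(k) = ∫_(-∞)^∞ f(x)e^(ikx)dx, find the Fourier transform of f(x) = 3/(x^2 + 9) pi*exp(-3*Abs(k))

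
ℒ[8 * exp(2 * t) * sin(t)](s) 8/((s - 2) ^2 + 1) 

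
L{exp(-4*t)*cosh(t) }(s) (s+4) /((s+4) ^2 - 1) 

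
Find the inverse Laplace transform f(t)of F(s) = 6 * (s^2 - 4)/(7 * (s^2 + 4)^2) 6 * t * cos(2 * t)/7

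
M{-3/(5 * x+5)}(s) -3 * pi * csc(pi * s)/5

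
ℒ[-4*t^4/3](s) -32/s^5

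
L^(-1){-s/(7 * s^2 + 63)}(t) -cos(3 * t)/7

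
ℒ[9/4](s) 9/(4*s)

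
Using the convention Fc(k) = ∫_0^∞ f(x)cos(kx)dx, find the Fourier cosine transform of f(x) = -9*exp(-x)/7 -9/(7*k^2 + 7)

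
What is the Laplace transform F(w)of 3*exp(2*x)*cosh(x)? 3*(w - 2)/((w - 2)^2-1)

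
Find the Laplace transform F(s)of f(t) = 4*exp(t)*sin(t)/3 4/(3*((s - 1)^2 + 1))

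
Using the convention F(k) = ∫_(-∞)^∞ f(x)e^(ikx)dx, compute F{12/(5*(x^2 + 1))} 12*pi*exp(-Abs(k))/5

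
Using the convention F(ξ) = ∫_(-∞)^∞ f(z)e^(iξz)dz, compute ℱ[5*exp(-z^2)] 5*sqrt(pi)*exp(-ξ^2/4)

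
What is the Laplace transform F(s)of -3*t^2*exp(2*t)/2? -3/(s - 2)^3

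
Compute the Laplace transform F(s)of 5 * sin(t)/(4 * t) 5 * atan(1/s)/4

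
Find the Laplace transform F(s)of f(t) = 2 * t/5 2/(5 * s^2)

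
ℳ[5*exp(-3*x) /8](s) 5*gamma(s) /(8*3^s) 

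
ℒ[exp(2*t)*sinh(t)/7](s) 1/(7*((s - 2)^2-1))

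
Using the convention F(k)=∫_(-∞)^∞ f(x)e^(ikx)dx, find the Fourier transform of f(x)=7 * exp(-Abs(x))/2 7/(k^2 + 1)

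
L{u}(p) p^(-2)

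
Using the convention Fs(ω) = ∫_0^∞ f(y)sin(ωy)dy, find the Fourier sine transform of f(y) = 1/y pi/2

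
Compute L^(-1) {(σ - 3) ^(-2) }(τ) τ * exp(3 * τ) 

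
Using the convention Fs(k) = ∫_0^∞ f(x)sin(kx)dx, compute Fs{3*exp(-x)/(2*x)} 3*atan(k)/2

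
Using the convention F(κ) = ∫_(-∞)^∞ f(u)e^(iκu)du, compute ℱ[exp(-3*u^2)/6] sqrt(3)*sqrt(pi)*exp(-κ^2/12)/18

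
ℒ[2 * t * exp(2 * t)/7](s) 2/(7 * (s - 2)^2)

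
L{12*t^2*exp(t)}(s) 24/(s - 1)^3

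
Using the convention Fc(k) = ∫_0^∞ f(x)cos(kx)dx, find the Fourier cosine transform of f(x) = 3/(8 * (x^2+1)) 3 * pi * exp(-k)/16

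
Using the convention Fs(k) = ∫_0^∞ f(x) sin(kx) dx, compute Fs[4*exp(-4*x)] 4*k/(k^2 + 16) 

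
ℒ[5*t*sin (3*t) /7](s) 30*s/ (7*(s^2+9) ^2) 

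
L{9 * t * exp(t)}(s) 9/(s - 1)^2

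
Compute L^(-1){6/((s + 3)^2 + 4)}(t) 3*exp(-3*t)*sin(2*t)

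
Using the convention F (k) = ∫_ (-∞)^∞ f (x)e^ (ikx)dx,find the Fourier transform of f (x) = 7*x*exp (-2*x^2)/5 7*sqrt (2)*I*sqrt (pi)*k*exp (-k^2/8)/40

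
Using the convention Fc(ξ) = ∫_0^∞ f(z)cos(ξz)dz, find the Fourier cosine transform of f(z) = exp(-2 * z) 2/(ξ^2 + 4)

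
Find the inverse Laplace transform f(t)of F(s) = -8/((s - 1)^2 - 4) -4*exp(t)*sinh(2*t)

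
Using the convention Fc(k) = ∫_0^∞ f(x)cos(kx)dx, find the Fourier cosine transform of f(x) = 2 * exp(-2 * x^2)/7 sqrt(2) * sqrt(pi) * exp(-k^2/8)/14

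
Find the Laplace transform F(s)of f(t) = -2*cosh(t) -2*s/(s^2 - 1)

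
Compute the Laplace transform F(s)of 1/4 1/(4*s)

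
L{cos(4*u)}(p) p/(p^2+16)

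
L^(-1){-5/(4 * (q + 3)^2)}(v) -5 * v * exp(-3 * v)/4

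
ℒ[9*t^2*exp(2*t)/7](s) 18/(7*(s - 2)^3)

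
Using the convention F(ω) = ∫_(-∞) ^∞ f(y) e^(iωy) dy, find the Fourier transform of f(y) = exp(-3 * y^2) sqrt(3) * sqrt(pi) * exp(-ω^2/12) /3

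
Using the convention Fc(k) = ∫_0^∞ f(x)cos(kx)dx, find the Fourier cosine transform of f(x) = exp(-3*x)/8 3/(8*(k^2 + 9))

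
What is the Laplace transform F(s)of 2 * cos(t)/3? 2 * s/(3 * (s^2 + 1))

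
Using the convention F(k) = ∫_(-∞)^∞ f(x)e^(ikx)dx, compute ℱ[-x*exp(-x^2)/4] -I*sqrt(pi)*k*exp(-k^2/4)/8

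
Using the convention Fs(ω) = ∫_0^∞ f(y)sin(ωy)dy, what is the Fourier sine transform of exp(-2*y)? ω/(ω^2 + 4)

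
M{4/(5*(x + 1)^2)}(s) -4*pi*(s - 1)/(5*sin(pi*s))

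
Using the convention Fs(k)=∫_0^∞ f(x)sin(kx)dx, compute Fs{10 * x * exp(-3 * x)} 60 * k/(k^2 + 9)^2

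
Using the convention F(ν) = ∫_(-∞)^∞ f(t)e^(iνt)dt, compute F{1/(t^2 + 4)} pi * exp(-2 * Abs(ν))/2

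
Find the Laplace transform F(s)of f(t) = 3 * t 3/s^2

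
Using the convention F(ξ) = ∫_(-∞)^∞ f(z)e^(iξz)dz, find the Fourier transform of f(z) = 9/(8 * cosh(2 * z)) 9 * pi/(16 * cosh(pi * ξ/4))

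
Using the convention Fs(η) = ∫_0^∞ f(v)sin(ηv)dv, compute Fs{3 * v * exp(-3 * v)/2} 9 * η/(η^2 + 9)^2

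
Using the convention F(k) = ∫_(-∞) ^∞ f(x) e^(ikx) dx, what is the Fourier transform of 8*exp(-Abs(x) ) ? 16/(k^2 + 1) 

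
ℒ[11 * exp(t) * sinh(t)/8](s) 11/(8 * s * (s - 2))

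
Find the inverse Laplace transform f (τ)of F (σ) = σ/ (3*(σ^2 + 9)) cos (3*τ)/3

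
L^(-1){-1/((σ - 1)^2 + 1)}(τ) -exp(τ)*sin(τ)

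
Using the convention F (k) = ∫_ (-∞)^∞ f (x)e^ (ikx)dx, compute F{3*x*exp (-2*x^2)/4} 3*sqrt (2)*I*sqrt (pi)*k*exp (-k^2/8)/32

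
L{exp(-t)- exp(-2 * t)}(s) 1/(s + 1) - 1/(s + 2)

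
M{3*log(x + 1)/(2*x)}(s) -3*pi*csc(pi*s)/(2*s - 2)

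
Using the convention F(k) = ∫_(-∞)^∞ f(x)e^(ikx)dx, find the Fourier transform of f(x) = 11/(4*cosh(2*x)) 11*pi/(8*cosh(pi*k/4))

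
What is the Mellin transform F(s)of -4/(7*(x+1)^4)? 2*pi*(s - 3)*(s - 2)*(s - 1)/(21*sin(pi*s))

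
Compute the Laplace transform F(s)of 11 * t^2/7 22/(7 * s^3)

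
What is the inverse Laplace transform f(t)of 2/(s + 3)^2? 2*t*exp(-3*t)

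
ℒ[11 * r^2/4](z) 11/(2 * z^3)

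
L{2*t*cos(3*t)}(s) 2*(s^2 - 9)/(s^2+9)^2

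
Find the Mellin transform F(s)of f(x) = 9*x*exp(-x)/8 9*gamma(s + 1)/8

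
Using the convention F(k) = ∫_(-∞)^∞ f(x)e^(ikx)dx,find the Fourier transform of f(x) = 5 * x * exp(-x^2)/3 5 * I * sqrt(pi) * k * exp(-k^2/4)/6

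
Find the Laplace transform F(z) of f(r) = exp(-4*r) 1/(z+4) 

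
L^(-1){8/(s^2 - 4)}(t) 4*sinh(2*t)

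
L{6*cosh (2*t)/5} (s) 6*s/ (5*(s^2 - 4))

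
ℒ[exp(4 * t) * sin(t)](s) 1/((s - 4)^2 + 1)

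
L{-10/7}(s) -10/(7*s)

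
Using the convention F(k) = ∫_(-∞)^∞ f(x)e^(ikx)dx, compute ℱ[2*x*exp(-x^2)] I*sqrt(pi)*k*exp(-k^2/4)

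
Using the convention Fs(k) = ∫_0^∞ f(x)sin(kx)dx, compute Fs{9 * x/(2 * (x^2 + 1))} 9 * pi * exp(-k)/4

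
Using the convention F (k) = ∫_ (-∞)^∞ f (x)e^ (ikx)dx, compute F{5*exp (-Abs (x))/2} 5/ (k^2 + 1)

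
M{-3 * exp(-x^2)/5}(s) -3 * gamma(s/2)/10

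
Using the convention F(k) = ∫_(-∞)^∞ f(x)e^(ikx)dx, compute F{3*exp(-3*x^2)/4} sqrt(3)*sqrt(pi)*exp(-k^2/12)/4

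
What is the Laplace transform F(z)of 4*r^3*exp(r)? 24/(z - 1)^4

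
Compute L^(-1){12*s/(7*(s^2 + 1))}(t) 12*cos(t)/7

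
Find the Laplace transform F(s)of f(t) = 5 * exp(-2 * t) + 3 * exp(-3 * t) 3/(s + 3) + 5/(s + 2)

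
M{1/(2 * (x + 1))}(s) pi * csc(pi * s)/2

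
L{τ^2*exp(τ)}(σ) 2/(σ - 1)^3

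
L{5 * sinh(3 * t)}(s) 15/(s^2 - 9)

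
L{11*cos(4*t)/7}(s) 11*s/(7*(s^2 + 16))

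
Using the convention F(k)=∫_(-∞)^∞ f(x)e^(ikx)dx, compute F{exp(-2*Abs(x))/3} 4/(3*(k^2 + 4))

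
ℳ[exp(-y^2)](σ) gamma(σ/2)/2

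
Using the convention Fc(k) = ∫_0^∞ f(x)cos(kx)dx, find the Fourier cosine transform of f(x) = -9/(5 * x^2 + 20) -9 * pi * exp(-2 * k)/20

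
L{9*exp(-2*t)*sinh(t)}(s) 9/((s + 2)^2 - 1)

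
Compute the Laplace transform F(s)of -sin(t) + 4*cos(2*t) 4*s/(s^2 + 4) - 1/(s^2 + 1)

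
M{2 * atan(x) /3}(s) -pi * sec(pi * s/2) /(3 * s) 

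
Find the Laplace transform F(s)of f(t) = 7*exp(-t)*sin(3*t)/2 21/(2*((s + 1)^2 + 9))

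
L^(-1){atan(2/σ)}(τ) sin(2*τ)/τ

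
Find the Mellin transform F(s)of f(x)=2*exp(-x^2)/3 gamma(s/2)/3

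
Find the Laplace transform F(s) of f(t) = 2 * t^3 12/s^4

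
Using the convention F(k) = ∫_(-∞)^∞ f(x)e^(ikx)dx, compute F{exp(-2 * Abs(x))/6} 2/(3 * (k^2+4))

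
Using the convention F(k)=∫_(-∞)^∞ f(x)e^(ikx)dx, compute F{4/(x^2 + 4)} 2*pi*exp(-2*Abs(k))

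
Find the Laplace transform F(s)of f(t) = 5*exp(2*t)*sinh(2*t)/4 5/(2*s*(s - 4))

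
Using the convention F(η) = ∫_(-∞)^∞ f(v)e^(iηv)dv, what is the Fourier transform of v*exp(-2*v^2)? sqrt(2)*I*sqrt(pi)*η*exp(-η^2/8)/8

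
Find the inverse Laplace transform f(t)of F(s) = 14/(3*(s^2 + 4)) 7*sin(2*t)/3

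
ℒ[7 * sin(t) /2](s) 7/(2 * (s^2 + 1) ) 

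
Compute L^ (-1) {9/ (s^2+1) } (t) 9 * sin (t) 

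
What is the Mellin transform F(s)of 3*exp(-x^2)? 3*gamma(s/2)/2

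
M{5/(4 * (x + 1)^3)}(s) 5 * pi * (s - 2) * (s - 1)/(8 * sin(pi * s))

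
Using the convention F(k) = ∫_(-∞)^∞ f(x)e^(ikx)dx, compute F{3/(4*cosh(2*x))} 3*pi/(8*cosh(pi*k/4))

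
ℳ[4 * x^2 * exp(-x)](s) 4 * gamma(s + 2)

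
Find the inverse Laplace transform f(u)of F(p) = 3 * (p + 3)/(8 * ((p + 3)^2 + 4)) 3 * exp(-3 * u) * cos(2 * u)/8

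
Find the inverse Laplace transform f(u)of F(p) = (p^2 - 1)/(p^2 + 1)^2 u * cos(u)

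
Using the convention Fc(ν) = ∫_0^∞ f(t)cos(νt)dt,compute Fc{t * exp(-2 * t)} (4 - ν^2)/(ν^2 + 4)^2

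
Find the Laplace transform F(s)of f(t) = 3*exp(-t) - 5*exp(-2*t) 3/(s+1) - 5/(s+2)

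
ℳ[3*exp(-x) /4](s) 3*gamma(s) /4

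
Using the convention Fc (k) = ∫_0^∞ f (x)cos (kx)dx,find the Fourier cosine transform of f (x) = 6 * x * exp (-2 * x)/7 6 * (4 - k^2)/ (7 * (k^2 + 4)^2)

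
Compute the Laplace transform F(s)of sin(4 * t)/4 1/(s^2 + 16)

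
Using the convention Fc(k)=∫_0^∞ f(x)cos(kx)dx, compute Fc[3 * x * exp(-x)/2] 3 * (1 - k^2)/(2 * (k^2 + 1)^2)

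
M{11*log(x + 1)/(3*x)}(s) -11*pi*csc(pi*s)/(3*s - 3)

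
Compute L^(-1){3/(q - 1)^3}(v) 3 * v^2 * exp(v)/2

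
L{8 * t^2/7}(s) 16/(7 * s^3)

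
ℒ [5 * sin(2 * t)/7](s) 10/(7 * (s^2+4))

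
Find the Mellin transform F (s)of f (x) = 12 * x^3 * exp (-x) 12 * gamma (s + 3)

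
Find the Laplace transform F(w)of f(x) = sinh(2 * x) 2/(w^2 - 4)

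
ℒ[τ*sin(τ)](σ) 2*σ/(σ^2 + 1)^2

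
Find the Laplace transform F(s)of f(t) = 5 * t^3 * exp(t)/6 5/(s - 1)^4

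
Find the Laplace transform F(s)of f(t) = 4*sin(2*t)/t 4*atan(2/s)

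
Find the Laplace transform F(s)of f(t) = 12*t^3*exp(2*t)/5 72/(5*(s - 2)^4)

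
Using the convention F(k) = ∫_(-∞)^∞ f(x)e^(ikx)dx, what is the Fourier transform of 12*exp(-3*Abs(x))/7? 72/(7*(k^2 + 9))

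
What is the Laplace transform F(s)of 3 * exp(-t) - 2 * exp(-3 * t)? 3/(s + 1) - 2/(s + 3)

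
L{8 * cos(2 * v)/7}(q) 8 * q/(7 * (q^2 + 4))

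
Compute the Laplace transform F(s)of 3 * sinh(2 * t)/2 3/(s^2 - 4)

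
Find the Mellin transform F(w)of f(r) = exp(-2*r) gamma(w)/2^w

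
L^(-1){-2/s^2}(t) -2 * t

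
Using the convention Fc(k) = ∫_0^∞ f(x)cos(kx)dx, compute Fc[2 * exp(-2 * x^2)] sqrt(2) * sqrt(pi) * exp(-k^2/8)/2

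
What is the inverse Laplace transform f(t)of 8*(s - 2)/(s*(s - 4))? 8*exp(2*t)*cosh(2*t)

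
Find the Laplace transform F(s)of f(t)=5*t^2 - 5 10/s^3 - 5/s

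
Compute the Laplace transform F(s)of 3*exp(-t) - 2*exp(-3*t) 3/(s + 1) - 2/(s + 3)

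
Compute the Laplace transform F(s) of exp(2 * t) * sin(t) 1/((s - 2) ^2 + 1) 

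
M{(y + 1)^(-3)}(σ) pi*(σ - 2)*(σ - 1)/(2*sin(pi*σ))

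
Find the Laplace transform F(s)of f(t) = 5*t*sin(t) 10*s/(s^2 + 1)^2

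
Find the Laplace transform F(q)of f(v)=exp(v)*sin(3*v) 3/((q - 1)^2 + 9)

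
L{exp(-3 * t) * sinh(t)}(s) 1/((s+3)^2-1)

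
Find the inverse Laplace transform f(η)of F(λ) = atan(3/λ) sin(3 * η)/η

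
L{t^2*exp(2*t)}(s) 2/(s - 2)^3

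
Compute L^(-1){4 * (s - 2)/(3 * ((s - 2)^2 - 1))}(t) 4 * exp(2 * t) * cosh(t)/3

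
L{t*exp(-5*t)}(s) (s + 5)^(-2)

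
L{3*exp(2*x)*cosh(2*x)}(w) 3*(w - 2)/(w*(w - 4))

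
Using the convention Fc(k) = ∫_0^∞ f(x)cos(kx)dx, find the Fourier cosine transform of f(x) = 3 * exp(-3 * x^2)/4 sqrt(3) * sqrt(pi) * exp(-k^2/12)/8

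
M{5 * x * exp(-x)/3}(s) 5 * gamma(s+1)/3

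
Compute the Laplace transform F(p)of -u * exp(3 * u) -1/(p - 3)^2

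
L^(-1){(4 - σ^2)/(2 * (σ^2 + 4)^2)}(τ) -τ * cos(2 * τ)/2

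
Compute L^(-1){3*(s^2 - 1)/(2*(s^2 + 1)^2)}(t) 3*t*cos(t)/2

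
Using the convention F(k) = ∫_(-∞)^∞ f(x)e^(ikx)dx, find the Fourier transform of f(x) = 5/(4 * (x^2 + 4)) 5 * pi * exp(-2 * Abs(k))/8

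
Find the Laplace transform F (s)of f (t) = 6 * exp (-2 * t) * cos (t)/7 6 * (s+2)/ (7 * ( (s+2)^2+1))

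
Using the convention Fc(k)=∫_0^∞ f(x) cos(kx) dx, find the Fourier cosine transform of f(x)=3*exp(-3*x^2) sqrt(3)*sqrt(pi)*exp(-k^2/12) /2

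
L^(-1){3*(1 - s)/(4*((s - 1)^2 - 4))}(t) -3*exp(t)*cosh(2*t)/4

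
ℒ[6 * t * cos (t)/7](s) 6 * (s^2 - 1)/ (7 * (s^2 + 1)^2)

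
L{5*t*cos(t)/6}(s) 5*(s^2 - 1)/(6*(s^2 + 1)^2)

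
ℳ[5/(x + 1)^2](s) -5*pi*(s - 1)/sin(pi*s)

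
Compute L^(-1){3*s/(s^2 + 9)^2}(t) t*sin(3*t)/2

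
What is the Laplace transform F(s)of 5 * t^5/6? 100/s^6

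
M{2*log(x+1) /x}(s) -2*pi*csc(pi*s) /(s - 1) 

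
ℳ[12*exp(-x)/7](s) 12*gamma(s)/7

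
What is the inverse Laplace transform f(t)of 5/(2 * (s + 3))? 5 * exp(-3 * t)/2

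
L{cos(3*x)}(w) w/(w^2 + 9)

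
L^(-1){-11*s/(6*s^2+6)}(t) -11*cos(t)/6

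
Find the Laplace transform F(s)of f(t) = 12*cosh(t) 12*s/(s^2 - 1)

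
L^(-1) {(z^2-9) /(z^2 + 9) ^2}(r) r*cos(3*r) 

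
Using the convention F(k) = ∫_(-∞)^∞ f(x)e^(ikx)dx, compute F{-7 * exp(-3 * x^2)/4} -7 * sqrt(3) * sqrt(pi) * exp(-k^2/12)/12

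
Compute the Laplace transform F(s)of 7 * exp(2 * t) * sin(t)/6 7/(6 * ((s - 2)^2 + 1))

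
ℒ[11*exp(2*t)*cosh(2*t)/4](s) 11*(s - 2)/(4*s*(s - 4))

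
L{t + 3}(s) s^(-2) + 3/s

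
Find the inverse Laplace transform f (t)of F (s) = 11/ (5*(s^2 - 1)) 11*sinh (t)/5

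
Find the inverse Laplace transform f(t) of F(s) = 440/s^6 11 * t^5/3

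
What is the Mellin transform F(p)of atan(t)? -pi * sec(pi * p/2)/(2 * p)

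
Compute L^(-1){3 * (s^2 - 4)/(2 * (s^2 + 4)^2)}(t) 3 * t * cos(2 * t)/2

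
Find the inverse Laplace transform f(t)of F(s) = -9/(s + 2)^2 -9*t*exp(-2*t)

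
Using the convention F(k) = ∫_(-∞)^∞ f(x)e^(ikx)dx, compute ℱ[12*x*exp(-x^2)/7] 6*I*sqrt(pi)*k*exp(-k^2/4)/7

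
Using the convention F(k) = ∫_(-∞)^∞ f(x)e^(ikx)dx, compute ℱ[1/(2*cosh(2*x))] pi/(4*cosh(pi*k/4))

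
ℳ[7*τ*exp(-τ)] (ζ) 7*gamma(ζ + 1)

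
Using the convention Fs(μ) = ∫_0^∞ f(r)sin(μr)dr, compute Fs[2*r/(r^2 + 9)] pi*exp(-3*μ)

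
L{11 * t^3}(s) 66/s^4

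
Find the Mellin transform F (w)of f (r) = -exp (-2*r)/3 -gamma (w)/ (3*2^w)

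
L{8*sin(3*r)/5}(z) 24/(5*(z^2 + 9))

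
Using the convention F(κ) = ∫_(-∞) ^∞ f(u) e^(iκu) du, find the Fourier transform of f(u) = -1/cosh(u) -pi/cosh(pi*κ/2) 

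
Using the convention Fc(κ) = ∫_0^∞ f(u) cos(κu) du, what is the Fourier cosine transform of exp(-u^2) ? sqrt(pi)*exp(-κ^2/4) /2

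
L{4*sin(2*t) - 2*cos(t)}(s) 8/(s^2 + 4) - 2*s/(s^2 + 1)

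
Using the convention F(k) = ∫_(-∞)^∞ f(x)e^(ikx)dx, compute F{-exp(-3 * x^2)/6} -sqrt(3) * sqrt(pi) * exp(-k^2/12)/18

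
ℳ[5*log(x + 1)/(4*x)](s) -5*pi*csc(pi*s)/(4*s - 4)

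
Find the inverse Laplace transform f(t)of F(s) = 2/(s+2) 2*exp(-2*t)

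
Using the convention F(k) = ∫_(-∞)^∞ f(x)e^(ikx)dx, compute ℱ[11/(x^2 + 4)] 11*pi*exp(-2*Abs(k))/2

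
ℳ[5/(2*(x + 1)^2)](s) -5*pi*(s - 1)/(2*sin(pi*s))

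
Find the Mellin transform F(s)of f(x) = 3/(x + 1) 3*pi*csc(pi*s)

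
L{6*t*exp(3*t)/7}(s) 6/(7*(s - 3)^2)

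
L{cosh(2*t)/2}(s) s/(2*(s^2 - 4))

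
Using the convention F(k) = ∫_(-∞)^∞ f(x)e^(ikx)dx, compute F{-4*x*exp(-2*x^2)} -sqrt(2)*I*sqrt(pi)*k*exp(-k^2/8)/2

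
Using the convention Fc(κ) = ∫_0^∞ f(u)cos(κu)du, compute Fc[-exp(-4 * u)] -4/(κ^2+16)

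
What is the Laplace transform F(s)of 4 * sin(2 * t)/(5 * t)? 4 * atan(2/s)/5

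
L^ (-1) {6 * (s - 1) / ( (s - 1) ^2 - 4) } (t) 6 * exp (t) * cosh (2 * t) 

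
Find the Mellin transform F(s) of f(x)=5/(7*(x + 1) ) 5*pi*csc(pi*s) /7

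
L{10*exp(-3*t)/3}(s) 10/(3*(s+3))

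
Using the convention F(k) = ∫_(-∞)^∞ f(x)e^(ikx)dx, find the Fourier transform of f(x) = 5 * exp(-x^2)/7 5 * sqrt(pi) * exp(-k^2/4)/7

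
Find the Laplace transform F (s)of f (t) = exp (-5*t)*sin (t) 1/ ( (s+5)^2+1)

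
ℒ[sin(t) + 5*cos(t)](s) 5*s/(s^2 + 1) + 1/(s^2 + 1)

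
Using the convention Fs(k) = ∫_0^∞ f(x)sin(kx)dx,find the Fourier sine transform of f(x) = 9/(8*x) 9*pi/16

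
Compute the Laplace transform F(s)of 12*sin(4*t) 48/(s^2 + 16)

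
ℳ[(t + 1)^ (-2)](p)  (-pi * p + pi)/sin (pi * p)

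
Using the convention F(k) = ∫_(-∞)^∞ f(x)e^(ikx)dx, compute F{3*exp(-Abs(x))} 6/(k^2 + 1)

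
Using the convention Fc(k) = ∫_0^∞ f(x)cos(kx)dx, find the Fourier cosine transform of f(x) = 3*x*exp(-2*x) 3*(4 - k^2)/(k^2 + 4)^2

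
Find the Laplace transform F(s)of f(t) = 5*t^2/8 5/(4*s^3)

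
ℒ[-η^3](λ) -6/λ^4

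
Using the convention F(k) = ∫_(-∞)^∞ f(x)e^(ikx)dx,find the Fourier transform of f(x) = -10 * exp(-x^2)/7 -10 * sqrt(pi) * exp(-k^2/4)/7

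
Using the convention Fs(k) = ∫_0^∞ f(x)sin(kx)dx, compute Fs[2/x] pi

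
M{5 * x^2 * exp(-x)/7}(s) 5 * gamma(s + 2)/7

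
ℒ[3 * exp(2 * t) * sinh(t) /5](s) 3/(5 * ((s - 2) ^2 - 1) ) 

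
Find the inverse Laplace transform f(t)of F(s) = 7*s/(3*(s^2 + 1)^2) 7*t*sin(t)/6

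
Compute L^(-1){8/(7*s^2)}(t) 8*t/7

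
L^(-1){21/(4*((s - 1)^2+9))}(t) 7*exp(t)*sin(3*t)/4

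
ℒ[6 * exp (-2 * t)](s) 6/ (s + 2)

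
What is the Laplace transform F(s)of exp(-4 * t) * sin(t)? 1/((s + 4)^2 + 1)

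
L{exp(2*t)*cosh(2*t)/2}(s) (s - 2)/(2*s*(s - 4))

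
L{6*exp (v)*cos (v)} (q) 6*(q - 1)/ ( (q - 1)^2 + 1)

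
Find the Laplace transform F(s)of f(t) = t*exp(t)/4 1/(4*(s - 1)^2)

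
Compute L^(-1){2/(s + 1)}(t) 2*exp(-t)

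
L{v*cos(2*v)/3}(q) (q^2 - 4)/(3*(q^2+4)^2)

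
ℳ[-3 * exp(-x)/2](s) -3 * gamma(s)/2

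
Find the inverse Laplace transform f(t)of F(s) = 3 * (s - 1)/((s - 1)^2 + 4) 3 * exp(t) * cos(2 * t)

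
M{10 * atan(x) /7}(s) -5 * pi * sec(pi * s/2) /(7 * s) 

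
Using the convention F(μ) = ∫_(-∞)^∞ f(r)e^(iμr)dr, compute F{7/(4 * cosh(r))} 7 * pi/(4 * cosh(pi * μ/2))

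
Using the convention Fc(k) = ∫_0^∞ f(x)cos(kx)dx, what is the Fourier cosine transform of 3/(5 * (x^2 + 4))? 3 * pi * exp(-2 * k)/20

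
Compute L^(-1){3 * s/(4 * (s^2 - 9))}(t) 3 * cosh(3 * t)/4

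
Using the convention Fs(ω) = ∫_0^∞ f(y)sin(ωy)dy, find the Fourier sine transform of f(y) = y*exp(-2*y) 4*ω/(ω^2+4)^2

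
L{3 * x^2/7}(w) 6/(7 * w^3) 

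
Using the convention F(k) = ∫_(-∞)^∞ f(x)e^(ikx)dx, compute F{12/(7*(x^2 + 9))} 4*pi*exp(-3*Abs(k))/7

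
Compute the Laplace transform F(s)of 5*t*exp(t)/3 5/(3*(s - 1)^2)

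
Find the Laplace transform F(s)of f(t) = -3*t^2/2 -3/s^3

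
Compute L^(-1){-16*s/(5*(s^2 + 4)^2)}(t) -4*t*sin(2*t)/5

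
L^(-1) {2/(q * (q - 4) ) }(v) exp(2 * v) * sinh(2 * v) 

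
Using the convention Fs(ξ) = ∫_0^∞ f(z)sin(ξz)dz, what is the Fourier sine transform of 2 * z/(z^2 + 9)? pi * exp(-3 * ξ)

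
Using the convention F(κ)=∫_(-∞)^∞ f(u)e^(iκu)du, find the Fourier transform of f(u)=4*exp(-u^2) 4*sqrt(pi)*exp(-κ^2/4)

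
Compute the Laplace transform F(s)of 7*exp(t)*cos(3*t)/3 7*(s - 1)/(3*((s - 1)^2+9))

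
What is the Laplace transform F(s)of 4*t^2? 8/s^3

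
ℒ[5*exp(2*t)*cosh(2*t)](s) 5*(s - 2)/(s*(s - 4))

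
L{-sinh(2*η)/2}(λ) -1/(λ^2-4)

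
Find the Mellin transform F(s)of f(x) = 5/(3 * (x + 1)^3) 5 * pi * (s - 2) * (s - 1)/(6 * sin(pi * s))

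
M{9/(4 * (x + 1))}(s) 9 * pi * csc(pi * s)/4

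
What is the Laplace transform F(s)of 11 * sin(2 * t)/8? 11/(4 * (s^2 + 4))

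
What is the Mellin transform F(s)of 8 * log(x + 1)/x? -8 * pi * csc(pi * s)/(s - 1)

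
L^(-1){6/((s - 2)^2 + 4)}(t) 3 * exp(2 * t) * sin(2 * t)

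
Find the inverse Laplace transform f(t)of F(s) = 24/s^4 4*t^3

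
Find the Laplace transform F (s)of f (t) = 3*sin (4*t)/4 3/ (s^2 + 16)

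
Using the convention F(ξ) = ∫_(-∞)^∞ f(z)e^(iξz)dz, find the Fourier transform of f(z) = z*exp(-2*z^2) sqrt(2)*I*sqrt(pi)*ξ*exp(-ξ^2/8)/8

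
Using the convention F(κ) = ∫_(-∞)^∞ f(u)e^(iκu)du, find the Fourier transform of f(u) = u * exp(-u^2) I * sqrt(pi) * κ * exp(-κ^2/4)/2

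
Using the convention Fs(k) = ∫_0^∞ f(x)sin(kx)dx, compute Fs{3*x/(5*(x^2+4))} 3*pi*exp(-2*k)/10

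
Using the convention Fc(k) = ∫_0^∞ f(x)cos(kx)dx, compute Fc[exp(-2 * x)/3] 2/(3 * (k^2 + 4))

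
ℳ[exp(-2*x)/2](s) gamma(s)/(2*2^s)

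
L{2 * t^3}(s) 12/s^4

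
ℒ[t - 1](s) s^(-2) - 1/s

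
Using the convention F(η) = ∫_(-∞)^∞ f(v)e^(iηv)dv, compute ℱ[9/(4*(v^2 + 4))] 9*pi*exp(-2*Abs(η))/8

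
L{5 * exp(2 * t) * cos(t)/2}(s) 5 * (s - 2)/(2 * ((s - 2)^2 + 1))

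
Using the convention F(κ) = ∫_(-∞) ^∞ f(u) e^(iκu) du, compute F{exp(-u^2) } sqrt(pi) * exp(-κ^2/4) 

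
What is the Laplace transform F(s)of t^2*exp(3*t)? 2/(s - 3)^3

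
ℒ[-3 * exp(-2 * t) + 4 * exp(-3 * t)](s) 4/(s + 3) - 3/(s + 2) 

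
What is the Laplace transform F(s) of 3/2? 3/(2*s) 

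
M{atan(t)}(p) -pi*sec(pi*p/2)/(2*p)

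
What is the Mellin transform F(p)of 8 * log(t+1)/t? -8 * pi * csc(pi * p)/(p - 1)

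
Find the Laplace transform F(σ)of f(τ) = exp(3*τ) 1/(σ - 3)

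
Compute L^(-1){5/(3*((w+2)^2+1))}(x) 5*exp(-2*x)*sin(x)/3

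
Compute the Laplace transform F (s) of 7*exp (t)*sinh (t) 7/ (s*(s - 2) ) 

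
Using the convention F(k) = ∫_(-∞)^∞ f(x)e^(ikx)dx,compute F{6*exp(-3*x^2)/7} 2*sqrt(3)*sqrt(pi)*exp(-k^2/12)/7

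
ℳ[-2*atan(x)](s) pi*sec(pi*s/2)/s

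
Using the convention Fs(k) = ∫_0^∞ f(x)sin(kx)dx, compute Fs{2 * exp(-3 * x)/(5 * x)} 2 * atan(k/3)/5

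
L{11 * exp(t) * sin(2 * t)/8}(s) 11/(4 * ((s - 1)^2+4))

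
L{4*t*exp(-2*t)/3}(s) 4/(3*(s+2)^2)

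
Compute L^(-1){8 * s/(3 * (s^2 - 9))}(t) 8 * cosh(3 * t)/3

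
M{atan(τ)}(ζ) -pi*sec(pi*ζ/2)/(2*ζ)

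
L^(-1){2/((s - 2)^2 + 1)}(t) 2 * exp(2 * t) * sin(t)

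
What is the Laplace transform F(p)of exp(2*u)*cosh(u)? (p - 2)/((p - 2)^2 - 1)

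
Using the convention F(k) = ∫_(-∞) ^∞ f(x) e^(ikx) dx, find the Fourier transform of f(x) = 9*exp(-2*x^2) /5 9*sqrt(2)*sqrt(pi)*exp(-k^2/8) /10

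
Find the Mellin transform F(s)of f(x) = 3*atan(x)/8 -3*pi*sec(pi*s/2)/(16*s)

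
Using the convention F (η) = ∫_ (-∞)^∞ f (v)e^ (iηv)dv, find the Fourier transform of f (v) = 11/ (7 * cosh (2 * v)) 11 * pi/ (14 * cosh (pi * η/4))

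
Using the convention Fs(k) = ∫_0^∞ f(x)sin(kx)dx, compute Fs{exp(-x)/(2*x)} atan(k)/2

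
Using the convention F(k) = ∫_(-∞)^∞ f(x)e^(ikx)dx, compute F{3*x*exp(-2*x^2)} 3*sqrt(2)*I*sqrt(pi)*k*exp(-k^2/8)/8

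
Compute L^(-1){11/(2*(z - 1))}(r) 11*exp(r)/2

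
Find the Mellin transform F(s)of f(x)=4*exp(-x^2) 2*gamma(s/2)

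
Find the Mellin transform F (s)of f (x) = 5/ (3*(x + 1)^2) -5*pi*(s - 1)/ (3*sin (pi*s))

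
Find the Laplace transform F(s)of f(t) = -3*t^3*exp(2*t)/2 -9/(s - 2)^4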